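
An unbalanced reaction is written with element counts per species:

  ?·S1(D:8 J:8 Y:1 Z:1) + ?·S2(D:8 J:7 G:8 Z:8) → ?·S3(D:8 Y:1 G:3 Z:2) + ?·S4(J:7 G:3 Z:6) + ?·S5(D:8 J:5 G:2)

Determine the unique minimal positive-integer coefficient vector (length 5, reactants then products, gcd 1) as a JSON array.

D: 4·8+5·8 = 72 | 4·8+6·0+5·8 = 72
J: 4·8+5·7 = 67 | 4·0+6·7+5·5 = 67
Y: 4·1+5·0 = 4 | 4·1+6·0+5·0 = 4
G: 4·0+5·8 = 40 | 4·3+6·3+5·2 = 40
Z: 4·1+5·8 = 44 | 4·2+6·6+5·0 = 44
gcd(4,5,4,6,5) = 1

Coefficients: [4, 5, 4, 6, 5]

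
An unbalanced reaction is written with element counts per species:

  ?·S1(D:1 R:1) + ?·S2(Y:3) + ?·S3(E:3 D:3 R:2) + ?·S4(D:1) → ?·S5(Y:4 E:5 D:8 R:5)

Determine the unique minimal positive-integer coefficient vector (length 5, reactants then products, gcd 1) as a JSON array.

Coefficients: [5, 4, 5, 4, 3]

Y: 5·0+4·3+5·0+4·0 = 12 | 3·4 = 12
E: 5·0+4·0+5·3+4·0 = 15 | 3·5 = 15
D: 5·1+4·0+5·3+4·1 = 24 | 3·8 = 24
R: 5·1+4·0+5·2+4·0 = 15 | 3·5 = 15
gcd(5,4,5,4,3) = 1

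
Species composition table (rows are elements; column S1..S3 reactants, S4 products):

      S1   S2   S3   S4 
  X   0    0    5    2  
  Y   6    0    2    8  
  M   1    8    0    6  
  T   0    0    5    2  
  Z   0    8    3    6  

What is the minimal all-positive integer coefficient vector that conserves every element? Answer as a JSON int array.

Coefficients: [6, 3, 2, 5]

X: 6·0+3·0+2·5 = 10 | 5·2 = 10
Y: 6·6+3·0+2·2 = 40 | 5·8 = 40
M: 6·1+3·8+2·0 = 30 | 5·6 = 30
T: 6·0+3·0+2·5 = 10 | 5·2 = 10
Z: 6·0+3·8+2·3 = 30 | 5·6 = 30
gcd(6,3,2,5) = 1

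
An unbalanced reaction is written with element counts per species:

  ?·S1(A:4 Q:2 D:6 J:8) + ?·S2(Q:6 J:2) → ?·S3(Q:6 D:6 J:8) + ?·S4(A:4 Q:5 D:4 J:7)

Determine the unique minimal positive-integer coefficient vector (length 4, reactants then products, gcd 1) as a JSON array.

Coefficients: [6, 5, 2, 6]

A: 6·4+5·0 = 24 | 2·0+6·4 = 24
Q: 6·2+5·6 = 42 | 2·6+6·5 = 42
D: 6·6+5·0 = 36 | 2·6+6·4 = 36
J: 6·8+5·2 = 58 | 2·8+6·7 = 58
gcd(6,5,2,6) = 1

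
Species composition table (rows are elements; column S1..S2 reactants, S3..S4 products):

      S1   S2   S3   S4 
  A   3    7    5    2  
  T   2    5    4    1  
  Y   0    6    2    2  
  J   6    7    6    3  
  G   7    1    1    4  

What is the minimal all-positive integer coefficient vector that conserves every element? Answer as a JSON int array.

A: 3·3+3·7 = 30 | 4·5+5·2 = 30
T: 3·2+3·5 = 21 | 4·4+5·1 = 21
Y: 3·0+3·6 = 18 | 4·2+5·2 = 18
J: 3·6+3·7 = 39 | 4·6+5·3 = 39
G: 3·7+3·1 = 24 | 4·1+5·4 = 24
gcd(3,3,4,5) = 1

Coefficients: [3, 3, 4, 5]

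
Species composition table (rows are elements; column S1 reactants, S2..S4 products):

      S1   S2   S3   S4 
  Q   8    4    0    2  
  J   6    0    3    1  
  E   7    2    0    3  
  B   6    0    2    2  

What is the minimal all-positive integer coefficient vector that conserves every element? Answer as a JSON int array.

Coefficients: [4, 5, 6, 6]

Q: 4·8 = 32 | 5·4+6·0+6·2 = 32
J: 4·6 = 24 | 5·0+6·3+6·1 = 24
E: 4·7 = 28 | 5·2+6·0+6·3 = 28
B: 4·6 = 24 | 5·0+6·2+6·2 = 24
gcd(4,5,6,6) = 1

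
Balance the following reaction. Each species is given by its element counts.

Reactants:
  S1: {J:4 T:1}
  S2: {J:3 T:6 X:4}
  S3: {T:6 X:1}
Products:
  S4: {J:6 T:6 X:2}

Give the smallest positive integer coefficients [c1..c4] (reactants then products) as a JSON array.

J: 6·4+2·3+2·0 = 30 | 5·6 = 30
T: 6·1+2·6+2·6 = 30 | 5·6 = 30
X: 6·0+2·4+2·1 = 10 | 5·2 = 10
gcd(6,2,2,5) = 1

Coefficients: [6, 2, 2, 5]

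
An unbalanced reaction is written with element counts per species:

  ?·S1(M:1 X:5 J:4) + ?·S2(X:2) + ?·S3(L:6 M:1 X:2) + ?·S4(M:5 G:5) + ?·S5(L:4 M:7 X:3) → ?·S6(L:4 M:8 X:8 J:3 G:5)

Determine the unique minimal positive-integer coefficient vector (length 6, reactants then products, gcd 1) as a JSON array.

Coefficients: [3, 5, 2, 4, 1, 4]

L: 3·0+5·0+2·6+4·0+1·4 = 16 | 4·4 = 16
M: 3·1+5·0+2·1+4·5+1·7 = 32 | 4·8 = 32
X: 3·5+5·2+2·2+4·0+1·3 = 32 | 4·8 = 32
J: 3·4+5·0+2·0+4·0+1·0 = 12 | 4·3 = 12
G: 3·0+5·0+2·0+4·5+1·0 = 20 | 4·5 = 20
gcd(3,5,2,4,1,4) = 1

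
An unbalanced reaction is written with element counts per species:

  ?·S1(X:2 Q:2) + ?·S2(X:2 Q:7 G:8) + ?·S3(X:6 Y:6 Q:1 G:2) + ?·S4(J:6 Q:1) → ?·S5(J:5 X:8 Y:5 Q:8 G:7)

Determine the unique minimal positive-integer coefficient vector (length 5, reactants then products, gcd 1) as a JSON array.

J: 5·0+4·0+5·0+5·6 = 30 | 6·5 = 30
X: 5·2+4·2+5·6+5·0 = 48 | 6·8 = 48
Y: 5·0+4·0+5·6+5·0 = 30 | 6·5 = 30
Q: 5·2+4·7+5·1+5·1 = 48 | 6·8 = 48
G: 5·0+4·8+5·2+5·0 = 42 | 6·7 = 42
gcd(5,4,5,5,6) = 1

Coefficients: [5, 4, 5, 5, 6]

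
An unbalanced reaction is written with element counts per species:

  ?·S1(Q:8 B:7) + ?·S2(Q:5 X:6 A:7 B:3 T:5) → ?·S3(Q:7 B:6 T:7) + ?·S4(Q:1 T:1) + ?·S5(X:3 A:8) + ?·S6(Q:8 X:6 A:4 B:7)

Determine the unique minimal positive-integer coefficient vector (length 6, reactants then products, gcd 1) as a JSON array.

Q: 3·8+4·5 = 44 | 2·7+6·1+2·0+3·8 = 44
X: 3·0+4·6 = 24 | 2·0+6·0+2·3+3·6 = 24
A: 3·0+4·7 = 28 | 2·0+6·0+2·8+3·4 = 28
B: 3·7+4·3 = 33 | 2·6+6·0+2·0+3·7 = 33
T: 3·0+4·5 = 20 | 2·7+6·1+2·0+3·0 = 20
gcd(3,4,2,6,2,3) = 1

Coefficients: [3, 4, 2, 6, 2, 3]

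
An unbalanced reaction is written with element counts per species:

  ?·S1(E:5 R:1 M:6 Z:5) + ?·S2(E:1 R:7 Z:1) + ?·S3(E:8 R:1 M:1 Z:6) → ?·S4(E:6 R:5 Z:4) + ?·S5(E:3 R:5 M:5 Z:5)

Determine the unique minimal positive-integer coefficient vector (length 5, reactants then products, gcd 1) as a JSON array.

E: 1·5+5·1+4·8 = 42 | 6·6+2·3 = 42
R: 1·1+5·7+4·1 = 40 | 6·5+2·5 = 40
M: 1·6+5·0+4·1 = 10 | 6·0+2·5 = 10
Z: 1·5+5·1+4·6 = 34 | 6·4+2·5 = 34
gcd(1,5,4,6,2) = 1

Coefficients: [1, 5, 4, 6, 2]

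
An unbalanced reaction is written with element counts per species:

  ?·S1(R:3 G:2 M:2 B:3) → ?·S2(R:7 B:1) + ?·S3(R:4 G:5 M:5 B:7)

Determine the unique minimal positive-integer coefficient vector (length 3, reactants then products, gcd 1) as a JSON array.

R: 5·3 = 15 | 1·7+2·4 = 15
G: 5·2 = 10 | 1·0+2·5 = 10
M: 5·2 = 10 | 1·0+2·5 = 10
B: 5·3 = 15 | 1·1+2·7 = 15
gcd(5,1,2) = 1

Coefficients: [5, 1, 2]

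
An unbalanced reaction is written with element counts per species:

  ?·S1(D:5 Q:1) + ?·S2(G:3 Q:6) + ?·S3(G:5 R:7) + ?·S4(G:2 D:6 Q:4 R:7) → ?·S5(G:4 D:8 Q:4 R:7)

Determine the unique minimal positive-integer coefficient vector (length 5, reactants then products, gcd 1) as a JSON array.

Coefficients: [6, 1, 3, 3, 6]

G: 6·0+1·3+3·5+3·2 = 24 | 6·4 = 24
D: 6·5+1·0+3·0+3·6 = 48 | 6·8 = 48
Q: 6·1+1·6+3·0+3·4 = 24 | 6·4 = 24
R: 6·0+1·0+3·7+3·7 = 42 | 6·7 = 42
gcd(6,1,3,3,6) = 1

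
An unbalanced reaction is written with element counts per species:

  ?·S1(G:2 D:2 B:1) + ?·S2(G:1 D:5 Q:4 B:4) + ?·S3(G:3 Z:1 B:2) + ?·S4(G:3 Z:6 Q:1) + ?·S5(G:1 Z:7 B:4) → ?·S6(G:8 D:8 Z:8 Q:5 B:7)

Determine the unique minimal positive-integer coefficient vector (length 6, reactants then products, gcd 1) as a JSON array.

Coefficients: [6, 4, 1, 4, 1, 4]

G: 6·2+4·1+1·3+4·3+1·1 = 32 | 4·8 = 32
D: 6·2+4·5+1·0+4·0+1·0 = 32 | 4·8 = 32
Z: 6·0+4·0+1·1+4·6+1·7 = 32 | 4·8 = 32
Q: 6·0+4·4+1·0+4·1+1·0 = 20 | 4·5 = 20
B: 6·1+4·4+1·2+4·0+1·4 = 28 | 4·7 = 28
gcd(6,4,1,4,1,4) = 1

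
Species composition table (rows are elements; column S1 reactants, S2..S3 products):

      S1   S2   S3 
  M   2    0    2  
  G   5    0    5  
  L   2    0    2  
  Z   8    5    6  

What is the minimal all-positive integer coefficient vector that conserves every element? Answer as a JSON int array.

M: 5·2 = 10 | 2·0+5·2 = 10
G: 5·5 = 25 | 2·0+5·5 = 25
L: 5·2 = 10 | 2·0+5·2 = 10
Z: 5·8 = 40 | 2·5+5·6 = 40
gcd(5,2,5) = 1

Coefficients: [5, 2, 5]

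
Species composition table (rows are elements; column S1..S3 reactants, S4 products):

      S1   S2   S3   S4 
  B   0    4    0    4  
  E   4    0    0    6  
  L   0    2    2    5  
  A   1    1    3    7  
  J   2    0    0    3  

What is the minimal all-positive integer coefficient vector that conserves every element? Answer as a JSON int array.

Coefficients: [3, 2, 3, 2]

B: 3·0+2·4+3·0 = 8 | 2·4 = 8
E: 3·4+2·0+3·0 = 12 | 2·6 = 12
L: 3·0+2·2+3·2 = 10 | 2·5 = 10
A: 3·1+2·1+3·3 = 14 | 2·7 = 14
J: 3·2+2·0+3·0 = 6 | 2·3 = 6
gcd(3,2,3,2) = 1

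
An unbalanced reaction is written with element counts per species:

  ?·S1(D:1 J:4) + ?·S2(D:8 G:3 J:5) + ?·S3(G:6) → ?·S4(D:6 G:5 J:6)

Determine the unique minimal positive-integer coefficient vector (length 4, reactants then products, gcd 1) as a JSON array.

Coefficients: [4, 4, 3, 6]

D: 4·1+4·8+3·0 = 36 | 6·6 = 36
G: 4·0+4·3+3·6 = 30 | 6·5 = 30
J: 4·4+4·5+3·0 = 36 | 6·6 = 36
gcd(4,4,3,6) = 1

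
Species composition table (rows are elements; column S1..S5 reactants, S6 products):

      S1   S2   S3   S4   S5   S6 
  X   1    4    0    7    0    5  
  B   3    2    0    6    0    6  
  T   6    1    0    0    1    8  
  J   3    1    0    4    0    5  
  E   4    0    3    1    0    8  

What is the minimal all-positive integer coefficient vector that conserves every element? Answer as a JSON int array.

Coefficients: [6, 3, 5, 1, 1, 5]

X: 6·1+3·4+5·0+1·7+1·0 = 25 | 5·5 = 25
B: 6·3+3·2+5·0+1·6+1·0 = 30 | 5·6 = 30
T: 6·6+3·1+5·0+1·0+1·1 = 40 | 5·8 = 40
J: 6·3+3·1+5·0+1·4+1·0 = 25 | 5·5 = 25
E: 6·4+3·0+5·3+1·1+1·0 = 40 | 5·8 = 40
gcd(6,3,5,1,1,5) = 1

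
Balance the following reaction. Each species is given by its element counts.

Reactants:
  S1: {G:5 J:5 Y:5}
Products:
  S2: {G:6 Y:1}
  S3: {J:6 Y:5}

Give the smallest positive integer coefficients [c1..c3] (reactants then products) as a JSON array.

G: 6·5 = 30 | 5·6+5·0 = 30
J: 6·5 = 30 | 5·0+5·6 = 30
Y: 6·5 = 30 | 5·1+5·5 = 30
gcd(6,5,5) = 1

Coefficients: [6, 5, 5]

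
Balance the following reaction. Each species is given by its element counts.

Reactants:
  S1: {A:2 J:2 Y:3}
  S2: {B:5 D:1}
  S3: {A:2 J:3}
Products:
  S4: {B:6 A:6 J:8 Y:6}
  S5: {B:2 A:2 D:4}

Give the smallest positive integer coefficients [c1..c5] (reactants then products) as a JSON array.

B: 6·0+4·5+4·0 = 20 | 3·6+1·2 = 20
A: 6·2+4·0+4·2 = 20 | 3·6+1·2 = 20
J: 6·2+4·0+4·3 = 24 | 3·8+1·0 = 24
Y: 6·3+4·0+4·0 = 18 | 3·6+1·0 = 18
D: 6·0+4·1+4·0 = 4 | 3·0+1·4 = 4
gcd(6,4,4,3,1) = 1

Coefficients: [6, 4, 4, 3, 1]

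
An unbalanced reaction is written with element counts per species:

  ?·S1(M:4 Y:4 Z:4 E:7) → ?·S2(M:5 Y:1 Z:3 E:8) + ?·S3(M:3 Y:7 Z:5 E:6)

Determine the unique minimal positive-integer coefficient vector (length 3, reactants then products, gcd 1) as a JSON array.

Coefficients: [2, 1, 1]

M: 2·4 = 8 | 1·5+1·3 = 8
Y: 2·4 = 8 | 1·1+1·7 = 8
Z: 2·4 = 8 | 1·3+1·5 = 8
E: 2·7 = 14 | 1·8+1·6 = 14
gcd(2,1,1) = 1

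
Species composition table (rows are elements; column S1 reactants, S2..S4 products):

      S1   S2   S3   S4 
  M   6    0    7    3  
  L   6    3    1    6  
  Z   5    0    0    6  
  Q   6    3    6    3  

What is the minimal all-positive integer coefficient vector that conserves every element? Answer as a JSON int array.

M: 6·6 = 36 | 1·0+3·7+5·3 = 36
L: 6·6 = 36 | 1·3+3·1+5·6 = 36
Z: 6·5 = 30 | 1·0+3·0+5·6 = 30
Q: 6·6 = 36 | 1·3+3·6+5·3 = 36
gcd(6,1,3,5) = 1

Coefficients: [6, 1, 3, 5]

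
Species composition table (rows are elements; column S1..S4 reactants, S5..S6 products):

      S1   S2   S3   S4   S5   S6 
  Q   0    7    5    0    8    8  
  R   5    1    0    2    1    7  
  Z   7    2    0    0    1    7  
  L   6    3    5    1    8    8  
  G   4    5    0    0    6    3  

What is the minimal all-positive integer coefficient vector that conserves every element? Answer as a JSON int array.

Q: 3·0+6·7+6·5+6·0 = 72 | 5·8+4·8 = 72
R: 3·5+6·1+6·0+6·2 = 33 | 5·1+4·7 = 33
Z: 3·7+6·2+6·0+6·0 = 33 | 5·1+4·7 = 33
L: 3·6+6·3+6·5+6·1 = 72 | 5·8+4·8 = 72
G: 3·4+6·5+6·0+6·0 = 42 | 5·6+4·3 = 42
gcd(3,6,6,6,5,4) = 1

Coefficients: [3, 6, 6, 6, 5, 4]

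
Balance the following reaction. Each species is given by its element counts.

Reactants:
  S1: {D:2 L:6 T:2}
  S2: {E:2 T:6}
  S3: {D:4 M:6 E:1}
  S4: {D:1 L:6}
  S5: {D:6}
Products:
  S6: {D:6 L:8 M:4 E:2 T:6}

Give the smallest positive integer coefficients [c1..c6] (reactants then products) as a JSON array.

D: 6·2+4·0+4·4+2·1+1·6 = 36 | 6·6 = 36
L: 6·6+4·0+4·0+2·6+1·0 = 48 | 6·8 = 48
M: 6·0+4·0+4·6+2·0+1·0 = 24 | 6·4 = 24
E: 6·0+4·2+4·1+2·0+1·0 = 12 | 6·2 = 12
T: 6·2+4·6+4·0+2·0+1·0 = 36 | 6·6 = 36
gcd(6,4,4,2,1,6) = 1

Coefficients: [6, 4, 4, 2, 1, 6]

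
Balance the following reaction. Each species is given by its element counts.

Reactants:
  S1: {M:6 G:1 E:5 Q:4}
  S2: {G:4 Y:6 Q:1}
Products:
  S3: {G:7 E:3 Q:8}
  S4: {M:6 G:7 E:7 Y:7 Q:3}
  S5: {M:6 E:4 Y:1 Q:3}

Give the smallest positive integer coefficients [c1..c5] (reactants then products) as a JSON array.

M: 6·6+2·0 = 36 | 1·0+1·6+5·6 = 36
G: 6·1+2·4 = 14 | 1·7+1·7+5·0 = 14
E: 6·5+2·0 = 30 | 1·3+1·7+5·4 = 30
Y: 6·0+2·6 = 12 | 1·0+1·7+5·1 = 12
Q: 6·4+2·1 = 26 | 1·8+1·3+5·3 = 26
gcd(6,2,1,1,5) = 1

Coefficients: [6, 2, 1, 1, 5]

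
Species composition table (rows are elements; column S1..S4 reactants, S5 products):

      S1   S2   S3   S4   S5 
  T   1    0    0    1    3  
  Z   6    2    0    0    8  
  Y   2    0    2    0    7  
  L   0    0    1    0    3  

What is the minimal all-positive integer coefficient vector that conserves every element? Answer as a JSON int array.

T: 1·1+5·0+6·0+5·1 = 6 | 2·3 = 6
Z: 1·6+5·2+6·0+5·0 = 16 | 2·8 = 16
Y: 1·2+5·0+6·2+5·0 = 14 | 2·7 = 14
L: 1·0+5·0+6·1+5·0 = 6 | 2·3 = 6
gcd(1,5,6,5,2) = 1

Coefficients: [1, 5, 6, 5, 2]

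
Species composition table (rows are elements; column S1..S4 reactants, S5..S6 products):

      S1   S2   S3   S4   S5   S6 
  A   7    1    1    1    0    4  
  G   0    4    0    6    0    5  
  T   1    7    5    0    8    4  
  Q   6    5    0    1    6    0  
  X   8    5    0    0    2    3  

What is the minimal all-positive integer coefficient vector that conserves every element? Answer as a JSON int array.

A: 1·7+2·1+5·1+2·1 = 16 | 3·0+4·4 = 16
G: 1·0+2·4+5·0+2·6 = 20 | 3·0+4·5 = 20
T: 1·1+2·7+5·5+2·0 = 40 | 3·8+4·4 = 40
Q: 1·6+2·5+5·0+2·1 = 18 | 3·6+4·0 = 18
X: 1·8+2·5+5·0+2·0 = 18 | 3·2+4·3 = 18
gcd(1,2,5,2,3,4) = 1

Coefficients: [1, 2, 5, 2, 3, 4]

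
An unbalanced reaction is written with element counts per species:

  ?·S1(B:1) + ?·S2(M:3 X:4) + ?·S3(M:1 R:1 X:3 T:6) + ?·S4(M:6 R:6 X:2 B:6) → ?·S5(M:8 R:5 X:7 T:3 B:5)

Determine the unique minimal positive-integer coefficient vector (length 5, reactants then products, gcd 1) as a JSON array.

M: 2·0+4·3+2·1+3·6 = 32 | 4·8 = 32
R: 2·0+4·0+2·1+3·6 = 20 | 4·5 = 20
X: 2·0+4·4+2·3+3·2 = 28 | 4·7 = 28
T: 2·0+4·0+2·6+3·0 = 12 | 4·3 = 12
B: 2·1+4·0+2·0+3·6 = 20 | 4·5 = 20
gcd(2,4,2,3,4) = 1

Coefficients: [2, 4, 2, 3, 4]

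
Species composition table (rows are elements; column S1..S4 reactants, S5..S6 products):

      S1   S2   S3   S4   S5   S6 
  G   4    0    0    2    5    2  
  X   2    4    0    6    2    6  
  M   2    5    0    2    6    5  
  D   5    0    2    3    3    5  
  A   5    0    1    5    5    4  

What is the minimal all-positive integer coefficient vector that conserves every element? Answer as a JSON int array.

Coefficients: [5, 6, 4, 1, 2, 6]

G: 5·4+6·0+4·0+1·2 = 22 | 2·5+6·2 = 22
X: 5·2+6·4+4·0+1·6 = 40 | 2·2+6·6 = 40
M: 5·2+6·5+4·0+1·2 = 42 | 2·6+6·5 = 42
D: 5·5+6·0+4·2+1·3 = 36 | 2·3+6·5 = 36
A: 5·5+6·0+4·1+1·5 = 34 | 2·5+6·4 = 34
gcd(5,6,4,1,2,6) = 1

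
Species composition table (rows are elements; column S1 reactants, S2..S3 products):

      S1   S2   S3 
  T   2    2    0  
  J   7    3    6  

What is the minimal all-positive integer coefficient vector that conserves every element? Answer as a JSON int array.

Coefficients: [3, 3, 2]

T: 3·2 = 6 | 3·2+2·0 = 6
J: 3·7 = 21 | 3·3+2·6 = 21
gcd(3,3,2) = 1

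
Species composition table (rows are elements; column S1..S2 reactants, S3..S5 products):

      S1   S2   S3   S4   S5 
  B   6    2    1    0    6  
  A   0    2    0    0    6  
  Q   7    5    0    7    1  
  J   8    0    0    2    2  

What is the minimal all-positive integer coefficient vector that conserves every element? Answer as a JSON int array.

Coefficients: [1, 3, 6, 3, 1]

B: 1·6+3·2 = 12 | 6·1+3·0+1·6 = 12
A: 1·0+3·2 = 6 | 6·0+3·0+1·6 = 6
Q: 1·7+3·5 = 22 | 6·0+3·7+1·1 = 22
J: 1·8+3·0 = 8 | 6·0+3·2+1·2 = 8
gcd(1,3,6,3,1) = 1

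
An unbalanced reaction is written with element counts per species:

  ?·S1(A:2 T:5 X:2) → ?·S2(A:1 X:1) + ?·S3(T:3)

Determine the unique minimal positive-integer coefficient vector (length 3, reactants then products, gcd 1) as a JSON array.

A: 3·2 = 6 | 6·1+5·0 = 6
T: 3·5 = 15 | 6·0+5·3 = 15
X: 3·2 = 6 | 6·1+5·0 = 6
gcd(3,6,5) = 1

Coefficients: [3, 6, 5]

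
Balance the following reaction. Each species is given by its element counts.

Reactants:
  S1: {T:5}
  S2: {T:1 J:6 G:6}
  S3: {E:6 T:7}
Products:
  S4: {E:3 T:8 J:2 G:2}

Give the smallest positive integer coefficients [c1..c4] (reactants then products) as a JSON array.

Coefficients: [5, 2, 3, 6]

E: 5·0+2·0+3·6 = 18 | 6·3 = 18
T: 5·5+2·1+3·7 = 48 | 6·8 = 48
J: 5·0+2·6+3·0 = 12 | 6·2 = 12
G: 5·0+2·6+3·0 = 12 | 6·2 = 12
gcd(5,2,3,6) = 1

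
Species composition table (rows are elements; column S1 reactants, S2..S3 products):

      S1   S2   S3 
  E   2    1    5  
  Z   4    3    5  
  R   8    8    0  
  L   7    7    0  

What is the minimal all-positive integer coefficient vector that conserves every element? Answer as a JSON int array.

Coefficients: [5, 5, 1]

E: 5·2 = 10 | 5·1+1·5 = 10
Z: 5·4 = 20 | 5·3+1·5 = 20
R: 5·8 = 40 | 5·8+1·0 = 40
L: 5·7 = 35 | 5·7+1·0 = 35
gcd(5,5,1) = 1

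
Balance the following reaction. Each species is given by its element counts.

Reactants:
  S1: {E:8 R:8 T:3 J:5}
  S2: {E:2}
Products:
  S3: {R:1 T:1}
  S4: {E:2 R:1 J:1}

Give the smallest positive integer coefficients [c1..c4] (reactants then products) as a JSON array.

E: 1·8+1·2 = 10 | 3·0+5·2 = 10
R: 1·8+1·0 = 8 | 3·1+5·1 = 8
T: 1·3+1·0 = 3 | 3·1+5·0 = 3
J: 1·5+1·0 = 5 | 3·0+5·1 = 5
gcd(1,1,3,5) = 1

Coefficients: [1, 1, 3, 5]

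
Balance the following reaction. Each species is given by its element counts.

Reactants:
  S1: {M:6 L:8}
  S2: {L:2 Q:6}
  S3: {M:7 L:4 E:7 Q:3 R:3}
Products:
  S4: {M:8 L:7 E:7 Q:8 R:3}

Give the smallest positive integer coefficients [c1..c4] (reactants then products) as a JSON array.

M: 1·6+5·0+6·7 = 48 | 6·8 = 48
L: 1·8+5·2+6·4 = 42 | 6·7 = 42
E: 1·0+5·0+6·7 = 42 | 6·7 = 42
Q: 1·0+5·6+6·3 = 48 | 6·8 = 48
R: 1·0+5·0+6·3 = 18 | 6·3 = 18
gcd(1,5,6,6) = 1

Coefficients: [1, 5, 6, 6]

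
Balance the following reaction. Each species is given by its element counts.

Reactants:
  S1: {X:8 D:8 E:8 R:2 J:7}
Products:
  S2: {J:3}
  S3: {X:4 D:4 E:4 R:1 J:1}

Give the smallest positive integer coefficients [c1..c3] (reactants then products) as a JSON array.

X: 3·8 = 24 | 5·0+6·4 = 24
D: 3·8 = 24 | 5·0+6·4 = 24
E: 3·8 = 24 | 5·0+6·4 = 24
R: 3·2 = 6 | 5·0+6·1 = 6
J: 3·7 = 21 | 5·3+6·1 = 21
gcd(3,5,6) = 1

Coefficients: [3, 5, 6]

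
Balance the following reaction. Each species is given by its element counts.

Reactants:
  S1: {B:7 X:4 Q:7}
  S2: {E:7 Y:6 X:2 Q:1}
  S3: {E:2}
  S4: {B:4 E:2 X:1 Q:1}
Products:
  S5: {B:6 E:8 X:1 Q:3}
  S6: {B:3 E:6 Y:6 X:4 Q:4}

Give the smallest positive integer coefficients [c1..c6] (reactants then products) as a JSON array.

Coefficients: [2, 4, 1, 1, 1, 4]

B: 2·7+4·0+1·0+1·4 = 18 | 1·6+4·3 = 18
E: 2·0+4·7+1·2+1·2 = 32 | 1·8+4·6 = 32
Y: 2·0+4·6+1·0+1·0 = 24 | 1·0+4·6 = 24
X: 2·4+4·2+1·0+1·1 = 17 | 1·1+4·4 = 17
Q: 2·7+4·1+1·0+1·1 = 19 | 1·3+4·4 = 19
gcd(2,4,1,1,1,4) = 1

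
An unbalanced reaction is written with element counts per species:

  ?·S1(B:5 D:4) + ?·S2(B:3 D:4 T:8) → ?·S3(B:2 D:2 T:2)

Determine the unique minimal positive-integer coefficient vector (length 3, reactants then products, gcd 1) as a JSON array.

B: 1·5+1·3 = 8 | 4·2 = 8
D: 1·4+1·4 = 8 | 4·2 = 8
T: 1·0+1·8 = 8 | 4·2 = 8
gcd(1,1,4) = 1

Coefficients: [1, 1, 4]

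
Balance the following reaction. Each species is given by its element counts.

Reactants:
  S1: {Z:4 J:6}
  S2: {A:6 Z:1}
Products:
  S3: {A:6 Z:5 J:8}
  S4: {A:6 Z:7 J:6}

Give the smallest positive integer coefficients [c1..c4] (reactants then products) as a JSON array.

Coefficients: [6, 5, 3, 2]

A: 6·0+5·6 = 30 | 3·6+2·6 = 30
Z: 6·4+5·1 = 29 | 3·5+2·7 = 29
J: 6·6+5·0 = 36 | 3·8+2·6 = 36
gcd(6,5,3,2) = 1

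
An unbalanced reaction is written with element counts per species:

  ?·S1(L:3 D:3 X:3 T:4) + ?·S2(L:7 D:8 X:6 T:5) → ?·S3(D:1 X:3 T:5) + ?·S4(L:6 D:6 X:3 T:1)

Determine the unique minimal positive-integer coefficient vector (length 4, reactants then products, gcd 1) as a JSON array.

Coefficients: [1, 3, 3, 4]

L: 1·3+3·7 = 24 | 3·0+4·6 = 24
D: 1·3+3·8 = 27 | 3·1+4·6 = 27
X: 1·3+3·6 = 21 | 3·3+4·3 = 21
T: 1·4+3·5 = 19 | 3·5+4·1 = 19
gcd(1,3,3,4) = 1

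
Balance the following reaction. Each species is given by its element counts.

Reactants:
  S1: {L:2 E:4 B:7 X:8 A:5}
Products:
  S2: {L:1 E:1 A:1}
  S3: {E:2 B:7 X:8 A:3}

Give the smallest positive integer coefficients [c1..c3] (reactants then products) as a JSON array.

Coefficients: [1, 2, 1]

L: 1·2 = 2 | 2·1+1·0 = 2
E: 1·4 = 4 | 2·1+1·2 = 4
B: 1·7 = 7 | 2·0+1·7 = 7
X: 1·8 = 8 | 2·0+1·8 = 8
A: 1·5 = 5 | 2·1+1·3 = 5
gcd(1,2,1) = 1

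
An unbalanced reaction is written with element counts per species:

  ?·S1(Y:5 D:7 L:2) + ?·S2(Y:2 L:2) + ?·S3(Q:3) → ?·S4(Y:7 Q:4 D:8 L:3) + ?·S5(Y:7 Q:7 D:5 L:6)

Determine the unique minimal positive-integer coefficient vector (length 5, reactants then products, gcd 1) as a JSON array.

Y: 3·5+3·2+5·0 = 21 | 2·7+1·7 = 21
Q: 3·0+3·0+5·3 = 15 | 2·4+1·7 = 15
D: 3·7+3·0+5·0 = 21 | 2·8+1·5 = 21
L: 3·2+3·2+5·0 = 12 | 2·3+1·6 = 12
gcd(3,3,5,2,1) = 1

Coefficients: [3, 3, 5, 2, 1]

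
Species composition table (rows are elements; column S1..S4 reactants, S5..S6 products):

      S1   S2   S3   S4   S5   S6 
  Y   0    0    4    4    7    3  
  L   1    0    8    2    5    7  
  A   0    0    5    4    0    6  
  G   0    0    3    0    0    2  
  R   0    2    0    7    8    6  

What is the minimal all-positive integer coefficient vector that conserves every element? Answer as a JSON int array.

Y: 6·0+6·0+2·4+2·4 = 16 | 1·7+3·3 = 16
L: 6·1+6·0+2·8+2·2 = 26 | 1·5+3·7 = 26
A: 6·0+6·0+2·5+2·4 = 18 | 1·0+3·6 = 18
G: 6·0+6·0+2·3+2·0 = 6 | 1·0+3·2 = 6
R: 6·0+6·2+2·0+2·7 = 26 | 1·8+3·6 = 26
gcd(6,6,2,2,1,3) = 1

Coefficients: [6, 6, 2, 2, 1, 3]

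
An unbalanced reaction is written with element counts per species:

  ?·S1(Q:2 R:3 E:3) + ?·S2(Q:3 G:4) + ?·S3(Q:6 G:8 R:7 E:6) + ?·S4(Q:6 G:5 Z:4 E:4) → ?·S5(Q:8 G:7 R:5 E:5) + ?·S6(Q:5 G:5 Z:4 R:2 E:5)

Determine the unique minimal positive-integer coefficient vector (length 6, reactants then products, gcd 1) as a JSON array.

Coefficients: [5, 5, 1, 1, 4, 1]

Q: 5·2+5·3+1·6+1·6 = 37 | 4·8+1·5 = 37
G: 5·0+5·4+1·8+1·5 = 33 | 4·7+1·5 = 33
Z: 5·0+5·0+1·0+1·4 = 4 | 4·0+1·4 = 4
R: 5·3+5·0+1·7+1·0 = 22 | 4·5+1·2 = 22
E: 5·3+5·0+1·6+1·4 = 25 | 4·5+1·5 = 25
gcd(5,5,1,1,4,1) = 1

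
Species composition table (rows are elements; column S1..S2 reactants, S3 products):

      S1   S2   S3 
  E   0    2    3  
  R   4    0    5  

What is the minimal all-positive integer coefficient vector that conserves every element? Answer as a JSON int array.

Coefficients: [5, 6, 4]

E: 5·0+6·2 = 12 | 4·3 = 12
R: 5·4+6·0 = 20 | 4·5 = 20
gcd(5,6,4) = 1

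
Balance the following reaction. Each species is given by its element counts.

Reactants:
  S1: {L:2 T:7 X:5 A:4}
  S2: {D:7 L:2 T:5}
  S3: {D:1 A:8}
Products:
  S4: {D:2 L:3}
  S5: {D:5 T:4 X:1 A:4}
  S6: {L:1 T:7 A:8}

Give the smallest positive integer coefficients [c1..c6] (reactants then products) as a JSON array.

Coefficients: [1, 4, 3, 3, 5, 1]

D: 1·0+4·7+3·1 = 31 | 3·2+5·5+1·0 = 31
L: 1·2+4·2+3·0 = 10 | 3·3+5·0+1·1 = 10
T: 1·7+4·5+3·0 = 27 | 3·0+5·4+1·7 = 27
X: 1·5+4·0+3·0 = 5 | 3·0+5·1+1·0 = 5
A: 1·4+4·0+3·8 = 28 | 3·0+5·4+1·8 = 28
gcd(1,4,3,3,5,1) = 1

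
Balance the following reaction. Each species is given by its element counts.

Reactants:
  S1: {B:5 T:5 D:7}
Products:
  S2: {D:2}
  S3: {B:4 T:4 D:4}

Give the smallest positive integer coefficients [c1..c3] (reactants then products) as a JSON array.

B: 4·5 = 20 | 4·0+5·4 = 20
T: 4·5 = 20 | 4·0+5·4 = 20
D: 4·7 = 28 | 4·2+5·4 = 28
gcd(4,4,5) = 1

Coefficients: [4, 4, 5]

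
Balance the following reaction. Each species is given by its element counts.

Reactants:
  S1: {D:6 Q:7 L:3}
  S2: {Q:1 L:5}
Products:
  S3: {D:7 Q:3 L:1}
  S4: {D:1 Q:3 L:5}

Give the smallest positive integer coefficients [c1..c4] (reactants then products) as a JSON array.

Coefficients: [2, 4, 1, 5]

D: 2·6+4·0 = 12 | 1·7+5·1 = 12
Q: 2·7+4·1 = 18 | 1·3+5·3 = 18
L: 2·3+4·5 = 26 | 1·1+5·5 = 26
gcd(2,4,1,5) = 1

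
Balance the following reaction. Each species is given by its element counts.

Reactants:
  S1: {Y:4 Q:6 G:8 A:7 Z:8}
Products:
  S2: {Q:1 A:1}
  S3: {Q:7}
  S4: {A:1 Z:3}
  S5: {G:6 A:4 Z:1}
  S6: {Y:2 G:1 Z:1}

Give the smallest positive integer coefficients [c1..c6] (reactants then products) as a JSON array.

Y: 3·4 = 12 | 4·0+2·0+5·0+3·0+6·2 = 12
Q: 3·6 = 18 | 4·1+2·7+5·0+3·0+6·0 = 18
G: 3·8 = 24 | 4·0+2·0+5·0+3·6+6·1 = 24
A: 3·7 = 21 | 4·1+2·0+5·1+3·4+6·0 = 21
Z: 3·8 = 24 | 4·0+2·0+5·3+3·1+6·1 = 24
gcd(3,4,2,5,3,6) = 1

Coefficients: [3, 4, 2, 5, 3, 6]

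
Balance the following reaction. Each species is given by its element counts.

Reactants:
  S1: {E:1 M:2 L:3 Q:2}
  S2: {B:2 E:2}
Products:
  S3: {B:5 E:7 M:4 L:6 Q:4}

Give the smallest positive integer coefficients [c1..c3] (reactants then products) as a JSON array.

Coefficients: [4, 5, 2]

B: 4·0+5·2 = 10 | 2·5 = 10
E: 4·1+5·2 = 14 | 2·7 = 14
M: 4·2+5·0 = 8 | 2·4 = 8
L: 4·3+5·0 = 12 | 2·6 = 12
Q: 4·2+5·0 = 8 | 2·4 = 8
gcd(4,5,2) = 1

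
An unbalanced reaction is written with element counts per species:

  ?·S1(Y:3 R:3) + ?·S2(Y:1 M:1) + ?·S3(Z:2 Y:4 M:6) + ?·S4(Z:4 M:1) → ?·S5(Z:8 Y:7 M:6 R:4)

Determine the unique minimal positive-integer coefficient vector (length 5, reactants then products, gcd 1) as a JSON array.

Z: 4·0+1·0+2·2+5·4 = 24 | 3·8 = 24
Y: 4·3+1·1+2·4+5·0 = 21 | 3·7 = 21
M: 4·0+1·1+2·6+5·1 = 18 | 3·6 = 18
R: 4·3+1·0+2·0+5·0 = 12 | 3·4 = 12
gcd(4,1,2,5,3) = 1

Coefficients: [4, 1, 2, 5, 3]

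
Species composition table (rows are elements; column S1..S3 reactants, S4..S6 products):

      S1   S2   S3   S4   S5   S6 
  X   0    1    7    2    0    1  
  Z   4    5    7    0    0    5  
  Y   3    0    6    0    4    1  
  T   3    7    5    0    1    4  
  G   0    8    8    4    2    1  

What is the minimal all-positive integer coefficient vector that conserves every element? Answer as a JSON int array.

Coefficients: [2, 1, 1, 2, 2, 4]

X: 2·0+1·1+1·7 = 8 | 2·2+2·0+4·1 = 8
Z: 2·4+1·5+1·7 = 20 | 2·0+2·0+4·5 = 20
Y: 2·3+1·0+1·6 = 12 | 2·0+2·4+4·1 = 12
T: 2·3+1·7+1·5 = 18 | 2·0+2·1+4·4 = 18
G: 2·0+1·8+1·8 = 16 | 2·4+2·2+4·1 = 16
gcd(2,1,1,2,2,4) = 1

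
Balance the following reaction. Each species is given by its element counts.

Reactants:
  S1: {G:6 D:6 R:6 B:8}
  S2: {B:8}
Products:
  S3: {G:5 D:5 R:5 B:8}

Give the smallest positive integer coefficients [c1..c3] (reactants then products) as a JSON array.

G: 5·6+1·0 = 30 | 6·5 = 30
D: 5·6+1·0 = 30 | 6·5 = 30
R: 5·6+1·0 = 30 | 6·5 = 30
B: 5·8+1·8 = 48 | 6·8 = 48
gcd(5,1,6) = 1

Coefficients: [5, 1, 6]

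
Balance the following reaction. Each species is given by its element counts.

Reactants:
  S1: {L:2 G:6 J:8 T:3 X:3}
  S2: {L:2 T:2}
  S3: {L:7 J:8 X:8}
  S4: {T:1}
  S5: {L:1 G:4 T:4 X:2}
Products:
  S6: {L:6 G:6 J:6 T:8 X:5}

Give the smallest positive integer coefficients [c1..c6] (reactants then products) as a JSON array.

L: 2·2+5·2+1·7+4·0+3·1 = 24 | 4·6 = 24
G: 2·6+5·0+1·0+4·0+3·4 = 24 | 4·6 = 24
J: 2·8+5·0+1·8+4·0+3·0 = 24 | 4·6 = 24
T: 2·3+5·2+1·0+4·1+3·4 = 32 | 4·8 = 32
X: 2·3+5·0+1·8+4·0+3·2 = 20 | 4·5 = 20
gcd(2,5,1,4,3,4) = 1

Coefficients: [2, 5, 1, 4, 3, 4]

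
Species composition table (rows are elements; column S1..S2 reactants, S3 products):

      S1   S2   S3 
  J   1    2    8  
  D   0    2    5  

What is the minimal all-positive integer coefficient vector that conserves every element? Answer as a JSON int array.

J: 6·1+5·2 = 16 | 2·8 = 16
D: 6·0+5·2 = 10 | 2·5 = 10
gcd(6,5,2) = 1

Coefficients: [6, 5, 2]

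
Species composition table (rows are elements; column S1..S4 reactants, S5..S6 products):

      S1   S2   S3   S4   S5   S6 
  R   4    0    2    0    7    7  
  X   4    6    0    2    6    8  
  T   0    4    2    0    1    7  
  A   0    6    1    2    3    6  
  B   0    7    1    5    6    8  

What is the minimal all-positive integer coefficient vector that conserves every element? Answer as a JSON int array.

Coefficients: [4, 1, 6, 3, 2, 2]

R: 4·4+1·0+6·2+3·0 = 28 | 2·7+2·7 = 28
X: 4·4+1·6+6·0+3·2 = 28 | 2·6+2·8 = 28
T: 4·0+1·4+6·2+3·0 = 16 | 2·1+2·7 = 16
A: 4·0+1·6+6·1+3·2 = 18 | 2·3+2·6 = 18
B: 4·0+1·7+6·1+3·5 = 28 | 2·6+2·8 = 28
gcd(4,1,6,3,2,2) = 1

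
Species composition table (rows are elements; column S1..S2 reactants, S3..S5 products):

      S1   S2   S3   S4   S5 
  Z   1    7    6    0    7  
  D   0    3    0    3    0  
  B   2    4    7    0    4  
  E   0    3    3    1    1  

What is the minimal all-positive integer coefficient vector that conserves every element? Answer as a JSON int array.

Z: 5·1+5·7 = 40 | 2·6+5·0+4·7 = 40
D: 5·0+5·3 = 15 | 2·0+5·3+4·0 = 15
B: 5·2+5·4 = 30 | 2·7+5·0+4·4 = 30
E: 5·0+5·3 = 15 | 2·3+5·1+4·1 = 15
gcd(5,5,2,5,4) = 1

Coefficients: [5, 5, 2, 5, 4]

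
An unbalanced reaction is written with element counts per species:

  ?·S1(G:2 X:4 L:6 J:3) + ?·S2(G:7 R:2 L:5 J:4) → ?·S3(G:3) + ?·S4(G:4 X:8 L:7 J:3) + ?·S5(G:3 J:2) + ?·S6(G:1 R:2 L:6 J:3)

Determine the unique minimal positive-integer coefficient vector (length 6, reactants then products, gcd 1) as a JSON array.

Coefficients: [2, 5, 6, 1, 4, 5]

G: 2·2+5·7 = 39 | 6·3+1·4+4·3+5·1 = 39
X: 2·4+5·0 = 8 | 6·0+1·8+4·0+5·0 = 8
R: 2·0+5·2 = 10 | 6·0+1·0+4·0+5·2 = 10
L: 2·6+5·5 = 37 | 6·0+1·7+4·0+5·6 = 37
J: 2·3+5·4 = 26 | 6·0+1·3+4·2+5·3 = 26
gcd(2,5,6,1,4,5) = 1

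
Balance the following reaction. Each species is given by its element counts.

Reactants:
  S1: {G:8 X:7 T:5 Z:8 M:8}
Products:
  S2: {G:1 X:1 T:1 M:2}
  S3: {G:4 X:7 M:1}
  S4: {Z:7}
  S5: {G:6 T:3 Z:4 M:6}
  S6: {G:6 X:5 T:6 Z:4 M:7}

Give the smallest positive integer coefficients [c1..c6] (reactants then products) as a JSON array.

G: 6·8 = 48 | 6·1+3·4+4·0+2·6+3·6 = 48
X: 6·7 = 42 | 6·1+3·7+4·0+2·0+3·5 = 42
T: 6·5 = 30 | 6·1+3·0+4·0+2·3+3·6 = 30
Z: 6·8 = 48 | 6·0+3·0+4·7+2·4+3·4 = 48
M: 6·8 = 48 | 6·2+3·1+4·0+2·6+3·7 = 48
gcd(6,6,3,4,2,3) = 1

Coefficients: [6, 6, 3, 4, 2, 3]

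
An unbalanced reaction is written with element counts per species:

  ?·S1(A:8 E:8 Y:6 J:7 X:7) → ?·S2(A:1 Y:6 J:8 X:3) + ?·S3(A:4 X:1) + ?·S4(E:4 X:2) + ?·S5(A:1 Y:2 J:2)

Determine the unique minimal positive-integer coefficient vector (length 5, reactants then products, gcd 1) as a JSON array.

A: 2·8 = 16 | 1·1+3·4+4·0+3·1 = 16
E: 2·8 = 16 | 1·0+3·0+4·4+3·0 = 16
Y: 2·6 = 12 | 1·6+3·0+4·0+3·2 = 12
J: 2·7 = 14 | 1·8+3·0+4·0+3·2 = 14
X: 2·7 = 14 | 1·3+3·1+4·2+3·0 = 14
gcd(2,1,3,4,3) = 1

Coefficients: [2, 1, 3, 4, 3]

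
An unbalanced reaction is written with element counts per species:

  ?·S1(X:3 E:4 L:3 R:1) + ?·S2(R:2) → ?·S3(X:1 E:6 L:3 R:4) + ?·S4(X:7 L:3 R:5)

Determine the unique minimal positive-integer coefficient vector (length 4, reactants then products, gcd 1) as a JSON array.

Coefficients: [3, 5, 2, 1]

X: 3·3+5·0 = 9 | 2·1+1·7 = 9
E: 3·4+5·0 = 12 | 2·6+1·0 = 12
L: 3·3+5·0 = 9 | 2·3+1·3 = 9
R: 3·1+5·2 = 13 | 2·4+1·5 = 13
gcd(3,5,2,1) = 1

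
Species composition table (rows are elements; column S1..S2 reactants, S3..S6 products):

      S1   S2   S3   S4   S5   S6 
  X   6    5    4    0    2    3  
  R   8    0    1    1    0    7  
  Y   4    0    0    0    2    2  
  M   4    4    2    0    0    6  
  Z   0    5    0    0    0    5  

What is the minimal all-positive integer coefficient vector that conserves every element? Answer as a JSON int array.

X: 4·6+3·5 = 39 | 5·4+6·0+5·2+3·3 = 39
R: 4·8+3·0 = 32 | 5·1+6·1+5·0+3·7 = 32
Y: 4·4+3·0 = 16 | 5·0+6·0+5·2+3·2 = 16
M: 4·4+3·4 = 28 | 5·2+6·0+5·0+3·6 = 28
Z: 4·0+3·5 = 15 | 5·0+6·0+5·0+3·5 = 15
gcd(4,3,5,6,5,3) = 1

Coefficients: [4, 3, 5, 6, 5, 3]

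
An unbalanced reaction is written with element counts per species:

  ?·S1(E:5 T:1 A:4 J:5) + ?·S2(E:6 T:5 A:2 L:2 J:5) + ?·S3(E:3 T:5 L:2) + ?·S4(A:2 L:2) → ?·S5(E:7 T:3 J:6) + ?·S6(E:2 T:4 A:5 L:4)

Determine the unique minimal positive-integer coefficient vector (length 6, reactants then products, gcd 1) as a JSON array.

E: 4·5+2·6+5·3+5·0 = 47 | 5·7+6·2 = 47
T: 4·1+2·5+5·5+5·0 = 39 | 5·3+6·4 = 39
A: 4·4+2·2+5·0+5·2 = 30 | 5·0+6·5 = 30
L: 4·0+2·2+5·2+5·2 = 24 | 5·0+6·4 = 24
J: 4·5+2·5+5·0+5·0 = 30 | 5·6+6·0 = 30
gcd(4,2,5,5,5,6) = 1

Coefficients: [4, 2, 5, 5, 5, 6]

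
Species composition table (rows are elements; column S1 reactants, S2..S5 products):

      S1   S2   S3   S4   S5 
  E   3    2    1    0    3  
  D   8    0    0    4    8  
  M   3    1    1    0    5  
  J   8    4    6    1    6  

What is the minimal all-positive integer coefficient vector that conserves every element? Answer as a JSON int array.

Coefficients: [5, 4, 1, 6, 2]

E: 5·3 = 15 | 4·2+1·1+6·0+2·3 = 15
D: 5·8 = 40 | 4·0+1·0+6·4+2·8 = 40
M: 5·3 = 15 | 4·1+1·1+6·0+2·5 = 15
J: 5·8 = 40 | 4·4+1·6+6·1+2·6 = 40
gcd(5,4,1,6,2) = 1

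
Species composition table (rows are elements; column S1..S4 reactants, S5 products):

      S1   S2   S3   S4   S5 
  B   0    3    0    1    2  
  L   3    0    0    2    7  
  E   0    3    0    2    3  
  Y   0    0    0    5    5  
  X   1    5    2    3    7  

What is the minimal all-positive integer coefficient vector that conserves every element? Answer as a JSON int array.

Coefficients: [5, 1, 1, 3, 3]

B: 5·0+1·3+1·0+3·1 = 6 | 3·2 = 6
L: 5·3+1·0+1·0+3·2 = 21 | 3·7 = 21
E: 5·0+1·3+1·0+3·2 = 9 | 3·3 = 9
Y: 5·0+1·0+1·0+3·5 = 15 | 3·5 = 15
X: 5·1+1·5+1·2+3·3 = 21 | 3·7 = 21
gcd(5,1,1,3,3) = 1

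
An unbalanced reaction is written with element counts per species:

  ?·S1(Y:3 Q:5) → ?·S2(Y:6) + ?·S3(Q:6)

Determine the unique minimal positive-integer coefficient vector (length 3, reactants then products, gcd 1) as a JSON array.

Y: 6·3 = 18 | 3·6+5·0 = 18
Q: 6·5 = 30 | 3·0+5·6 = 30
gcd(6,3,5) = 1

Coefficients: [6, 3, 5]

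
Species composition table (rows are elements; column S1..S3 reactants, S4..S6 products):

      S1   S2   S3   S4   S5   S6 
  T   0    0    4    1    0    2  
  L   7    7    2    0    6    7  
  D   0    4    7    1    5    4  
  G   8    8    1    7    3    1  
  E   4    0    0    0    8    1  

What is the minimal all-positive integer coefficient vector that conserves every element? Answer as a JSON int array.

Coefficients: [3, 1, 3, 4, 1, 4]

T: 3·0+1·0+3·4 = 12 | 4·1+1·0+4·2 = 12
L: 3·7+1·7+3·2 = 34 | 4·0+1·6+4·7 = 34
D: 3·0+1·4+3·7 = 25 | 4·1+1·5+4·4 = 25
G: 3·8+1·8+3·1 = 35 | 4·7+1·3+4·1 = 35
E: 3·4+1·0+3·0 = 12 | 4·0+1·8+4·1 = 12
gcd(3,1,3,4,1,4) = 1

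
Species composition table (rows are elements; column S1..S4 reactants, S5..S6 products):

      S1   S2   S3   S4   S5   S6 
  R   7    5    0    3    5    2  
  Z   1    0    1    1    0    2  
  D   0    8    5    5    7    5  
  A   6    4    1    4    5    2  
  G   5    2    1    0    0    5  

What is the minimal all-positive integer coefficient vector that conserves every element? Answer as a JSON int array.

Coefficients: [1, 4, 2, 3, 6, 3]

R: 1·7+4·5+2·0+3·3 = 36 | 6·5+3·2 = 36
Z: 1·1+4·0+2·1+3·1 = 6 | 6·0+3·2 = 6
D: 1·0+4·8+2·5+3·5 = 57 | 6·7+3·5 = 57
A: 1·6+4·4+2·1+3·4 = 36 | 6·5+3·2 = 36
G: 1·5+4·2+2·1+3·0 = 15 | 6·0+3·5 = 15
gcd(1,4,2,3,6,3) = 1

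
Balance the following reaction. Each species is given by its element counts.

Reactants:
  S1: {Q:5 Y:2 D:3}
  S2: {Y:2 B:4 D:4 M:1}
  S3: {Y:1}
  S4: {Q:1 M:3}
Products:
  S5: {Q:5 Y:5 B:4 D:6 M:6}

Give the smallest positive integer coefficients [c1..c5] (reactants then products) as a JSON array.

Q: 2·5+3·0+5·0+5·1 = 15 | 3·5 = 15
Y: 2·2+3·2+5·1+5·0 = 15 | 3·5 = 15
B: 2·0+3·4+5·0+5·0 = 12 | 3·4 = 12
D: 2·3+3·4+5·0+5·0 = 18 | 3·6 = 18
M: 2·0+3·1+5·0+5·3 = 18 | 3·6 = 18
gcd(2,3,5,5,3) = 1

Coefficients: [2, 3, 5, 5, 3]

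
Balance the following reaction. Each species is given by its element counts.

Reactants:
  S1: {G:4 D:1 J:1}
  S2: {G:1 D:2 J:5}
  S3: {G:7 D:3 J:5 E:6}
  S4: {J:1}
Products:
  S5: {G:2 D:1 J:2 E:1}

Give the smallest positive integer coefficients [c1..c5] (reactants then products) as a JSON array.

G: 1·4+1·1+1·7+1·0 = 12 | 6·2 = 12
D: 1·1+1·2+1·3+1·0 = 6 | 6·1 = 6
J: 1·1+1·5+1·5+1·1 = 12 | 6·2 = 12
E: 1·0+1·0+1·6+1·0 = 6 | 6·1 = 6
gcd(1,1,1,1,6) = 1

Coefficients: [1, 1, 1, 1, 6]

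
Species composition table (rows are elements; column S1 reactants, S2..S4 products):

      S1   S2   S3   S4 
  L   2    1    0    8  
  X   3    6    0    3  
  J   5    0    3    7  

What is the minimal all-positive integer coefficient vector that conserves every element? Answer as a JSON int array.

L: 5·2 = 10 | 2·1+6·0+1·8 = 10
X: 5·3 = 15 | 2·6+6·0+1·3 = 15
J: 5·5 = 25 | 2·0+6·3+1·7 = 25
gcd(5,2,6,1) = 1

Coefficients: [5, 2, 6, 1]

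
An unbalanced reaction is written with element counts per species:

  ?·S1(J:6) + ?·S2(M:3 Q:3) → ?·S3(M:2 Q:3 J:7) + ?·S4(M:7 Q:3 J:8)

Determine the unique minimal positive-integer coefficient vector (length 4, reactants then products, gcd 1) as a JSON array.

M: 6·0+5·3 = 15 | 4·2+1·7 = 15
Q: 6·0+5·3 = 15 | 4·3+1·3 = 15
J: 6·6+5·0 = 36 | 4·7+1·8 = 36
gcd(6,5,4,1) = 1

Coefficients: [6, 5, 4, 1]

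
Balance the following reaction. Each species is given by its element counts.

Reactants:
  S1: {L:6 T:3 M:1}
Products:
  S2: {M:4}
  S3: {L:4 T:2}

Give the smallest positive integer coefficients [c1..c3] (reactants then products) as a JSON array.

Coefficients: [4, 1, 6]

L: 4·6 = 24 | 1·0+6·4 = 24
T: 4·3 = 12 | 1·0+6·2 = 12
M: 4·1 = 4 | 1·4+6·0 = 4
gcd(4,1,6) = 1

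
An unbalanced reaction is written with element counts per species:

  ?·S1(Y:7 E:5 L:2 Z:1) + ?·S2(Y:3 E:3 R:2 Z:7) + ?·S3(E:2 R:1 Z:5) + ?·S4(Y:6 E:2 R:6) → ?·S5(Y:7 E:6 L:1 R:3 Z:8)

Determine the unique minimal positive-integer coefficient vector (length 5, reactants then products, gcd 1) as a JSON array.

Y: 3·7+5·3+2·0+1·6 = 42 | 6·7 = 42
E: 3·5+5·3+2·2+1·2 = 36 | 6·6 = 36
L: 3·2+5·0+2·0+1·0 = 6 | 6·1 = 6
R: 3·0+5·2+2·1+1·6 = 18 | 6·3 = 18
Z: 3·1+5·7+2·5+1·0 = 48 | 6·8 = 48
gcd(3,5,2,1,6) = 1

Coefficients: [3, 5, 2, 1, 6]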